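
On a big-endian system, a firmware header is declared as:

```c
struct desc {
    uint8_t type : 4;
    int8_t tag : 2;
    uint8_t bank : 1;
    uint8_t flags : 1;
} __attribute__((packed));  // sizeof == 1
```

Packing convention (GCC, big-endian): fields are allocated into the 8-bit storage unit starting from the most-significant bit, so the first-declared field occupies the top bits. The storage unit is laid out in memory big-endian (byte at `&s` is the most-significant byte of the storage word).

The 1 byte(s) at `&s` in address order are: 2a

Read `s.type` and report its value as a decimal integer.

2

[0]=0x2a (big-endian) → word 0x2a
type [4+:4] = (word>>4) & 0xf = 2  ←
tag [2+:2] = (word>>2) & 0x3 = 2
bank [1+:1] = (word>>1) & 0x1 = 1
flags [0+:1] = (word>>0) & 0x1 = 0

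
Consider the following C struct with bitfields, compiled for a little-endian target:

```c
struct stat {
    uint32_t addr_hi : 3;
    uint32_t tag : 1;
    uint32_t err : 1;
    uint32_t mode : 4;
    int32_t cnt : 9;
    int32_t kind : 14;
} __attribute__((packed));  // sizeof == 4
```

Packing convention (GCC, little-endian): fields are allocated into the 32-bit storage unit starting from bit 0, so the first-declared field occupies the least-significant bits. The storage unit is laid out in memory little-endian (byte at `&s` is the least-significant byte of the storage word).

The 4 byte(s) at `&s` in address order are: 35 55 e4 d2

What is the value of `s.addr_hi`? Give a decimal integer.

[0]=0x35 [1]=0x55 [2]=0xe4 [3]=0xd2 (little-endian) → word 0xd2e45535
addr_hi:3 @ bit 0 → (0xd2e45535>>0)&0x7 = 0x5  ←
tag:1 @ bit 3 → (0xd2e45535>>3)&0x1 = 0x0
err:1 @ bit 4 → (0xd2e45535>>4)&0x1 = 0x1
mode:4 @ bit 5 → (0xd2e45535>>5)&0xf = 0x9
cnt:9 @ bit 9 → (0xd2e45535>>9)&0x1ff = 0x2a
kind:14 @ bit 18 → (0xd2e45535>>18)&0x3fff = 0x34b9

5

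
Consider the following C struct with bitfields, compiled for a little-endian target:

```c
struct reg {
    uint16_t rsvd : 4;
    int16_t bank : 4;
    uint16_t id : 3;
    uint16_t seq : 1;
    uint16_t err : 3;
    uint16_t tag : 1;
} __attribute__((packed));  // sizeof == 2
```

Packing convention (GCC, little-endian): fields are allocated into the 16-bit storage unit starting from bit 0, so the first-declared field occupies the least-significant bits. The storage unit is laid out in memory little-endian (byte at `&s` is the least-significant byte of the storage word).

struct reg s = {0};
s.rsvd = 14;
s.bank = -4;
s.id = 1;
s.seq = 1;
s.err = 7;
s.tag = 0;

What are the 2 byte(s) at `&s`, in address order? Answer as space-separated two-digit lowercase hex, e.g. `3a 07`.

rsvd (4b) val=14 bits=0xe at bit 0: 0x000e
bank (4b) val=-4 bits=0xc at bit 4: 0x00ce
id (3b) val=1 bits=0x1 at bit 8: 0x01ce
seq (1b) val=1 bits=0x1 at bit 11: 0x09ce
err (3b) val=7 bits=0x7 at bit 12: 0x79ce
tag (1b) val=0 bits=0x0 at bit 15: 0x79ce
word = 0x79ce → little-endian bytes:
  [0]=0xce  [1]=0x79

ce 79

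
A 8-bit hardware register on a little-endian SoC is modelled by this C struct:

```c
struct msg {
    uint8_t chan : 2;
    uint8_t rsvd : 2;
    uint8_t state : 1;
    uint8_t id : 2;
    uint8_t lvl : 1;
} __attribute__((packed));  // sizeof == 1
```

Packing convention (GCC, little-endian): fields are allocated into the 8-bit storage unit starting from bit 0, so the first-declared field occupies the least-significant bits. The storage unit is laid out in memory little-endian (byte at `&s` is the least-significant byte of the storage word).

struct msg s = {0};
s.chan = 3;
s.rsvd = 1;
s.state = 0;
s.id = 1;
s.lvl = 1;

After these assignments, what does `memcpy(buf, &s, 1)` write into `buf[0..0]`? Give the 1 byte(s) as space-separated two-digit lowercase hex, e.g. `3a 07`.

a7

[0+:2] chan=3 & 0x3 = 0x3; word=0x03
[2+:2] rsvd=1 & 0x3 = 0x1; word=0x07
[4+:1] state=0 & 0x1 = 0x0; word=0x07
[5+:2] id=1 & 0x3 = 0x1; word=0x27
[7+:1] lvl=1 & 0x1 = 0x1; word=0xa7
word = 0xa7 → little-endian bytes:
  [0]=0xa7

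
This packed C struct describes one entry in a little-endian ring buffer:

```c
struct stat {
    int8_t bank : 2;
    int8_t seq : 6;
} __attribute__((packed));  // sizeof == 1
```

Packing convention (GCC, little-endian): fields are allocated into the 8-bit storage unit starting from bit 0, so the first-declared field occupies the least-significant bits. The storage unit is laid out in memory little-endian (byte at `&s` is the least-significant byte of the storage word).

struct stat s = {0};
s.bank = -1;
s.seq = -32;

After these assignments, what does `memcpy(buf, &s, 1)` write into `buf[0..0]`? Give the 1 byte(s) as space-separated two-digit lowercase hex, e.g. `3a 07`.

[0+:2] bank=-1 & 0x3 = 0x3; word=0x03
[2+:6] seq=-32 & 0x3f = 0x20; word=0x83
word = 0x83 → little-endian bytes:
  [0]=0x83

83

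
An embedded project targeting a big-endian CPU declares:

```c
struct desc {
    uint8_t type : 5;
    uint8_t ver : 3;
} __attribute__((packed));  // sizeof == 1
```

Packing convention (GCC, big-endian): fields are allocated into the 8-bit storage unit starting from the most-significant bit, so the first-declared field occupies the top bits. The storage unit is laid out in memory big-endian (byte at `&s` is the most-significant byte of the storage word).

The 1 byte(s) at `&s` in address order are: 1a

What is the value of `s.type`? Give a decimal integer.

[0]=0x1a (big-endian) → word 0x1a
type:5 @ bit 3 → (0x1a>>3)&0x1f = 0x3  ←
ver:3 @ bit 0 → (0x1a>>0)&0x7 = 0x2

3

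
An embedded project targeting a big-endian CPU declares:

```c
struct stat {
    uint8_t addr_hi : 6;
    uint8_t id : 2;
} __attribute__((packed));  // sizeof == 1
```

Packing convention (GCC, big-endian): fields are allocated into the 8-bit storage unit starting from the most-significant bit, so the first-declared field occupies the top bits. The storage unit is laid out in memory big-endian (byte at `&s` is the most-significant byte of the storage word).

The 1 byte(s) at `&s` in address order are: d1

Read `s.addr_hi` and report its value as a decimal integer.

[0]=0xd1 (big-endian) → word 0xd1
addr_hi [2+:6] = (word>>2) & 0x3f = 52  ←
id [0+:2] = (word>>0) & 0x3 = 1

52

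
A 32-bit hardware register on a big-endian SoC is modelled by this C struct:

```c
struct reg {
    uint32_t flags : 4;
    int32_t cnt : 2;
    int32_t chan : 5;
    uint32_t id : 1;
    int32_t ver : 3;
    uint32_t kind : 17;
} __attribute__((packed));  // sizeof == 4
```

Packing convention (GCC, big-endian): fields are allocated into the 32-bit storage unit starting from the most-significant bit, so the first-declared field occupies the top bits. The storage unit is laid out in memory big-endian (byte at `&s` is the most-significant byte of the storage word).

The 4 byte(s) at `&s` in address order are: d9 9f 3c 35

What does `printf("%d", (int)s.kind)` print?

[0]=0xd9 [1]=0x9f [2]=0x3c [3]=0x35 (big-endian) → word 0xd99f3c35
flags:4 @ bit 28 → (0xd99f3c35>>28)&0xf = 0xd
cnt:2 @ bit 26 → (0xd99f3c35>>26)&0x3 = 0x2
chan:5 @ bit 21 → (0xd99f3c35>>21)&0x1f = 0xc
id:1 @ bit 20 → (0xd99f3c35>>20)&0x1 = 0x1
ver:3 @ bit 17 → (0xd99f3c35>>17)&0x7 = 0x7
kind:17 @ bit 0 → (0xd99f3c35>>0)&0x1ffff = 0x13c35  ←

80949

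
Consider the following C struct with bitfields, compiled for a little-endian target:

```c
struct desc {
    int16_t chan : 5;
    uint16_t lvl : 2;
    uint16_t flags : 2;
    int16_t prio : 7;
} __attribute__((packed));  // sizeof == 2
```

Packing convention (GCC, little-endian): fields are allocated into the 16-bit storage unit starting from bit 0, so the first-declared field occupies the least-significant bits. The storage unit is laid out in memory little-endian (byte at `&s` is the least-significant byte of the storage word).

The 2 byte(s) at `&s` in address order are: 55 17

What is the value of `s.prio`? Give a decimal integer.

[0]=0x55 [1]=0x17 (little-endian) → word 0x1755
chan:5 @ bit 0 → (0x1755>>0)&0x1f = 0x15
lvl:2 @ bit 5 → (0x1755>>5)&0x3 = 0x2
flags:2 @ bit 7 → (0x1755>>7)&0x3 = 0x2
prio:7 @ bit 9 → (0x1755>>9)&0x7f = 0xb  ←
prio signed 7b, MSB=0: value = 11

11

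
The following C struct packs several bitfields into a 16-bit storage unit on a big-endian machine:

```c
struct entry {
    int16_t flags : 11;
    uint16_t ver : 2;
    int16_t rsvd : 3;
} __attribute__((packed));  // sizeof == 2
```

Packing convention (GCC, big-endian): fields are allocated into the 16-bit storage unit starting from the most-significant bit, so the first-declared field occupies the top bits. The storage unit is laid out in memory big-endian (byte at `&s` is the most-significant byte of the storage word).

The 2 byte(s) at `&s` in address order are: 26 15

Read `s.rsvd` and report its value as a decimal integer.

-3

[0]=0x26 [1]=0x15 (big-endian) → word 0x2615
flags:11 @ bit 5 → (0x2615>>5)&0x7ff = 0x130
ver:2 @ bit 3 → (0x2615>>3)&0x3 = 0x2
rsvd:3 @ bit 0 → (0x2615>>0)&0x7 = 0x5  ←
rsvd signed 3b, MSB=1: 5 - 8 = -3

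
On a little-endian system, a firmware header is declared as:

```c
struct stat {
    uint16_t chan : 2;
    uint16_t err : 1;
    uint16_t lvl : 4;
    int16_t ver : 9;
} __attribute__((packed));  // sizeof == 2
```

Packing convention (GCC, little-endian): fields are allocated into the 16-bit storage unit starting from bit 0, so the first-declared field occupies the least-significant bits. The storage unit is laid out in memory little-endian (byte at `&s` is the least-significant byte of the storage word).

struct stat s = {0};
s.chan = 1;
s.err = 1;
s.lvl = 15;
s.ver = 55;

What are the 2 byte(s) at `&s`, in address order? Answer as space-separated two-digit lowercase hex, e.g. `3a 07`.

fd 1b

[0+:2] chan=1 & 0x3 = 0x1; word=0x0001
[2+:1] err=1 & 0x1 = 0x1; word=0x0005
[3+:4] lvl=15 & 0xf = 0xf; word=0x007d
[7+:9] ver=55 & 0x1ff = 0x37; word=0x1bfd
word = 0x1bfd → little-endian bytes:
  [0]=0xfd  [1]=0x1b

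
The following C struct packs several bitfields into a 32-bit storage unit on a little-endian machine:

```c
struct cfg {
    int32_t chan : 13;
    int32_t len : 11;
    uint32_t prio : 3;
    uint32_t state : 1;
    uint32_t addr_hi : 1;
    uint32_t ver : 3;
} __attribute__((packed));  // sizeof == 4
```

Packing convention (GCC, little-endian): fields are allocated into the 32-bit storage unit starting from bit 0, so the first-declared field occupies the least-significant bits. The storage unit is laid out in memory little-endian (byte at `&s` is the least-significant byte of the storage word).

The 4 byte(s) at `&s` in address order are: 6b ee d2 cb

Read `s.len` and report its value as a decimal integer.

-361

[0]=0x6b [1]=0xee [2]=0xd2 [3]=0xcb (little-endian) → word 0xcbd2ee6b
chan [0+:13] = (word>>0) & 0x1fff = 3691
len [13+:11] = (word>>13) & 0x7ff = 1687  ←
prio [24+:3] = (word>>24) & 0x7 = 3
state [27+:1] = (word>>27) & 0x1 = 1
addr_hi [28+:1] = (word>>28) & 0x1 = 0
ver [29+:3] = (word>>29) & 0x7 = 6
len signed 11b, MSB=1: 1687 - 2048 = -361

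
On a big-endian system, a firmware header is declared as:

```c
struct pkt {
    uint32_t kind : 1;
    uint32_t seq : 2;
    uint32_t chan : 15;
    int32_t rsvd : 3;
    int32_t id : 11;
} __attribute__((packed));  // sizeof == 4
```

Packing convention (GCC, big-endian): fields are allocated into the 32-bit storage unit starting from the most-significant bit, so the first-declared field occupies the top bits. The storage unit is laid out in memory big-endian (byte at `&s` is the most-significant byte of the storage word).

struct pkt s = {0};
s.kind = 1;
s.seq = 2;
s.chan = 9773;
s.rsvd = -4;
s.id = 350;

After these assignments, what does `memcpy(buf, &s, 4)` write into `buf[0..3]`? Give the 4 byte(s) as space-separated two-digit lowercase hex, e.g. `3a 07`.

c9 8b 61 5e

kind (1b) val=1 bits=0x1 at bit 31: 0x80000000
seq (2b) val=2 bits=0x2 at bit 29: 0xc0000000
chan (15b) val=9773 bits=0x262d at bit 14: 0xc98b4000
rsvd (3b) val=-4 bits=0x4 at bit 11: 0xc98b6000
id (11b) val=350 bits=0x15e at bit 0: 0xc98b615e
word = 0xc98b615e → big-endian bytes:
  [0]=0xc9  [1]=0x8b  [2]=0x61  [3]=0x5e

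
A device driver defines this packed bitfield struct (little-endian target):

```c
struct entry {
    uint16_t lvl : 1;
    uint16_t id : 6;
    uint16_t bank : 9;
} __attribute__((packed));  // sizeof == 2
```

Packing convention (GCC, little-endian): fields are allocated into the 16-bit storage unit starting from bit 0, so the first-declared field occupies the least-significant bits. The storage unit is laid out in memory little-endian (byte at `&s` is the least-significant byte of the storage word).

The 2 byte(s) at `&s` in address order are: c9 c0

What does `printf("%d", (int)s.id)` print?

36

[0]=0xc9 [1]=0xc0 (little-endian) → word 0xc0c9
lvl:1 @ bit 0 → (0xc0c9>>0)&0x1 = 0x1
id:6 @ bit 1 → (0xc0c9>>1)&0x3f = 0x24  ←
bank:9 @ bit 7 → (0xc0c9>>7)&0x1ff = 0x181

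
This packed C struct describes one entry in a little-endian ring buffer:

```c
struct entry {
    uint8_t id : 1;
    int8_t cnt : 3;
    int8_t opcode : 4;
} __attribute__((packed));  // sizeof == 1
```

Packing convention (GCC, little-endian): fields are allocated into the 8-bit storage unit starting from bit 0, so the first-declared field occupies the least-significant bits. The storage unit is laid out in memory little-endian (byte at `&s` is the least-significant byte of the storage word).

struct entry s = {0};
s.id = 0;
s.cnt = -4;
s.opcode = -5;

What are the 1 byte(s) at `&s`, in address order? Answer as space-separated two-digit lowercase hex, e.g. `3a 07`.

b8

[0+:1] id=0 & 0x1 = 0x0; word=0x00
[1+:3] cnt=-4 & 0x7 = 0x4; word=0x08
[4+:4] opcode=-5 & 0xf = 0xb; word=0xb8
word = 0xb8 → little-endian bytes:
  [0]=0xb8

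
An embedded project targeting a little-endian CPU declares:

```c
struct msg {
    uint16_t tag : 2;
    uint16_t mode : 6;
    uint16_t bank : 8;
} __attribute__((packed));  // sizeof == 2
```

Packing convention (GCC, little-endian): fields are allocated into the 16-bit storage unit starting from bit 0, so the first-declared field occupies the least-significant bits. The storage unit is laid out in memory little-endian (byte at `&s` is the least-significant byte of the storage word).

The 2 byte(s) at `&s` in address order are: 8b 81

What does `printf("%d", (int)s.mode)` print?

34

[0]=0x8b [1]=0x81 (little-endian) → word 0x818b
tag:2 @ bit 0 → (0x818b>>0)&0x3 = 0x3
mode:6 @ bit 2 → (0x818b>>2)&0x3f = 0x22  ←
bank:8 @ bit 8 → (0x818b>>8)&0xff = 0x81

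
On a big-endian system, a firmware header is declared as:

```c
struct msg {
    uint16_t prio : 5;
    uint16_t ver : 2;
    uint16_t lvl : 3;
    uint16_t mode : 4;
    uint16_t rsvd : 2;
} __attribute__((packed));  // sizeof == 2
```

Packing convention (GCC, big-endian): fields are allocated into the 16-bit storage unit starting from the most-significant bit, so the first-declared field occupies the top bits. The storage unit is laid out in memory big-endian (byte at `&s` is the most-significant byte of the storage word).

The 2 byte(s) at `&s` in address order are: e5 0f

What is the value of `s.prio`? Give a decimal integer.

28

[0]=0xe5 [1]=0x0f (big-endian) → word 0xe50f
prio [11+:5] = (word>>11) & 0x1f = 28  ←
ver [9+:2] = (word>>9) & 0x3 = 2
lvl [6+:3] = (word>>6) & 0x7 = 4
mode [2+:4] = (word>>2) & 0xf = 3
rsvd [0+:2] = (word>>0) & 0x3 = 3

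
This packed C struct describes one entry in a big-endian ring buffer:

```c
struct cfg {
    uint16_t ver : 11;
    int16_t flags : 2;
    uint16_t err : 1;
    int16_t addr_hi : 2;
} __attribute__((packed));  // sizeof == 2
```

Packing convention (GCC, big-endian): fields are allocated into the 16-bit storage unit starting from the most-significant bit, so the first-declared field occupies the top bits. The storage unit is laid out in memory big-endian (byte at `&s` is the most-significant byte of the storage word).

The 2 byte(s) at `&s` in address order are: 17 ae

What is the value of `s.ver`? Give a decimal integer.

189

[0]=0x17 [1]=0xae (big-endian) → word 0x17ae
ver:11 @ bit 5 → (0x17ae>>5)&0x7ff = 0xbd  ←
flags:2 @ bit 3 → (0x17ae>>3)&0x3 = 0x1
err:1 @ bit 2 → (0x17ae>>2)&0x1 = 0x1
addr_hi:2 @ bit 0 → (0x17ae>>0)&0x3 = 0x2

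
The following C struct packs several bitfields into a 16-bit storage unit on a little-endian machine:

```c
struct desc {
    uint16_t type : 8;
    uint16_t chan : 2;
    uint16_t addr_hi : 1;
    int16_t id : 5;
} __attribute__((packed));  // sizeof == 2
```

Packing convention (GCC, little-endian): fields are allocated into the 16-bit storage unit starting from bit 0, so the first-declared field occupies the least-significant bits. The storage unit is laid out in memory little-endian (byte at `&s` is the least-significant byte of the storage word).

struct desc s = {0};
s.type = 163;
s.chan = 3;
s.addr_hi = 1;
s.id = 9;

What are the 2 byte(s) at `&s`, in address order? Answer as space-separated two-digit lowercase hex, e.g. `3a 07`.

a3 4f

type (8b) val=163 bits=0xa3 at bit 0: 0x00a3
chan (2b) val=3 bits=0x3 at bit 8: 0x03a3
addr_hi (1b) val=1 bits=0x1 at bit 10: 0x07a3
id (5b) val=9 bits=0x9 at bit 11: 0x4fa3
word = 0x4fa3 → little-endian bytes:
  [0]=0xa3  [1]=0x4f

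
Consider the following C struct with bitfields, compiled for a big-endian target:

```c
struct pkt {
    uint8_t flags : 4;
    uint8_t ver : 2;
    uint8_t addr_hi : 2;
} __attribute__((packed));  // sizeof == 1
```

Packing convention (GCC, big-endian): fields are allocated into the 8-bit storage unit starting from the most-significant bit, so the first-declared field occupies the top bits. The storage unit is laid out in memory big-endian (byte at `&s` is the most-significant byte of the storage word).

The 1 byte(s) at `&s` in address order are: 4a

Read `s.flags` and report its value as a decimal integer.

4

[0]=0x4a (big-endian) → word 0x4a
flags:4 @ bit 4 → (0x4a>>4)&0xf = 0x4  ←
ver:2 @ bit 2 → (0x4a>>2)&0x3 = 0x2
addr_hi:2 @ bit 0 → (0x4a>>0)&0x3 = 0x2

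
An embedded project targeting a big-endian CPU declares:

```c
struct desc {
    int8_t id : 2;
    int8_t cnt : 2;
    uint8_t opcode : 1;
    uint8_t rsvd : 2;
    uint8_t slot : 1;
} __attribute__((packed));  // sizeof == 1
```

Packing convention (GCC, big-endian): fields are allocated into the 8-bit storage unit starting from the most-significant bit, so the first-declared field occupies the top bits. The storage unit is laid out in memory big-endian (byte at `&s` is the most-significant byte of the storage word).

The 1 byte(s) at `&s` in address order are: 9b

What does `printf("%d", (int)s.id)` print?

-2

[0]=0x9b (big-endian) → word 0x9b
id:2 @ bit 6 → (0x9b>>6)&0x3 = 0x2  ←
cnt:2 @ bit 4 → (0x9b>>4)&0x3 = 0x1
opcode:1 @ bit 3 → (0x9b>>3)&0x1 = 0x1
rsvd:2 @ bit 1 → (0x9b>>1)&0x3 = 0x1
slot:1 @ bit 0 → (0x9b>>0)&0x1 = 0x1
id signed 2b, MSB=1: 2 - 4 = -2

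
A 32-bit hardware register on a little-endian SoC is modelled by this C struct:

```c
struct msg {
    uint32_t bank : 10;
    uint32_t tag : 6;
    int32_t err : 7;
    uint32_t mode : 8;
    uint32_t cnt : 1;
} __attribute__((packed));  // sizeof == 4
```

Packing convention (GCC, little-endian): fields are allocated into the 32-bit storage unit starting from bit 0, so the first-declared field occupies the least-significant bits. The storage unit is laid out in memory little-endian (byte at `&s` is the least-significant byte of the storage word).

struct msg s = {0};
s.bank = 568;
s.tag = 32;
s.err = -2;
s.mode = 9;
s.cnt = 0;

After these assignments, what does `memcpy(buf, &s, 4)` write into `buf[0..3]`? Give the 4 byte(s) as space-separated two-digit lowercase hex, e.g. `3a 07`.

38 82 fe 04

bank (10b) val=568 bits=0x238 at bit 0: 0x00000238
tag (6b) val=32 bits=0x20 at bit 10: 0x00008238
err (7b) val=-2 bits=0x7e at bit 16: 0x007e8238
mode (8b) val=9 bits=0x9 at bit 23: 0x04fe8238
cnt (1b) val=0 bits=0x0 at bit 31: 0x04fe8238
word = 0x04fe8238 → little-endian bytes:
  [0]=0x38  [1]=0x82  [2]=0xfe  [3]=0x04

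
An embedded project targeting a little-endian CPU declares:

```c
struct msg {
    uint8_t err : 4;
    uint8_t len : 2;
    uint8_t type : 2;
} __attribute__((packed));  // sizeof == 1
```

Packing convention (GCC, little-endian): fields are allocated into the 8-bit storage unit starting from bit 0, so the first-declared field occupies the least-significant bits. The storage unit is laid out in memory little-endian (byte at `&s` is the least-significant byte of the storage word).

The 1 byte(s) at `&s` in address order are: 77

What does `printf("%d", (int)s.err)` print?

7

[0]=0x77 (little-endian) → word 0x77
err:4 @ bit 0 → (0x77>>0)&0xf = 0x7  ←
len:2 @ bit 4 → (0x77>>4)&0x3 = 0x3
type:2 @ bit 6 → (0x77>>6)&0x3 = 0x1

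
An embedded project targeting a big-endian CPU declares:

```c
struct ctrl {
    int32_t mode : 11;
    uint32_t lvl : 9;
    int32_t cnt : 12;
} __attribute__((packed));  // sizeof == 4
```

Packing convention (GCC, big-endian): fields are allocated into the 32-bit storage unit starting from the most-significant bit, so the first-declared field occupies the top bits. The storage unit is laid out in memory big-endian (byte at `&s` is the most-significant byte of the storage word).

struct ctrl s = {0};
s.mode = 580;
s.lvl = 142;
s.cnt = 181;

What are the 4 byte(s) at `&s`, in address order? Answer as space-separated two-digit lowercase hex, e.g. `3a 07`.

48 88 e0 b5

mode:11 = 580 → 0x244 << 21 → word 0x48800000
lvl:9 = 142 → 0x8e << 12 → word 0x4888e000
cnt:12 = 181 → 0xb5 << 0 → word 0x4888e0b5
word = 0x4888e0b5 → big-endian bytes:
  [0]=0x48  [1]=0x88  [2]=0xe0  [3]=0xb5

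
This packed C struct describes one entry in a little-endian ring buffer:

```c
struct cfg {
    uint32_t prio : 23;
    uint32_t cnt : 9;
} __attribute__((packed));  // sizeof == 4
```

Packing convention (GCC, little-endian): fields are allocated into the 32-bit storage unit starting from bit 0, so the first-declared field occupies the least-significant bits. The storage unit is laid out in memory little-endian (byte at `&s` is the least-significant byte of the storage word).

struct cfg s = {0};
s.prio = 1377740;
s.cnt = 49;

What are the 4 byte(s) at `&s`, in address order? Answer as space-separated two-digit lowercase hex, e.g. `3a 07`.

cc 05 95 18

[0+:23] prio=1377740 & 0x7fffff = 0x1505cc; word=0x001505cc
[23+:9] cnt=49 & 0x1ff = 0x31; word=0x189505cc
word = 0x189505cc → little-endian bytes:
  [0]=0xcc  [1]=0x05  [2]=0x95  [3]=0x18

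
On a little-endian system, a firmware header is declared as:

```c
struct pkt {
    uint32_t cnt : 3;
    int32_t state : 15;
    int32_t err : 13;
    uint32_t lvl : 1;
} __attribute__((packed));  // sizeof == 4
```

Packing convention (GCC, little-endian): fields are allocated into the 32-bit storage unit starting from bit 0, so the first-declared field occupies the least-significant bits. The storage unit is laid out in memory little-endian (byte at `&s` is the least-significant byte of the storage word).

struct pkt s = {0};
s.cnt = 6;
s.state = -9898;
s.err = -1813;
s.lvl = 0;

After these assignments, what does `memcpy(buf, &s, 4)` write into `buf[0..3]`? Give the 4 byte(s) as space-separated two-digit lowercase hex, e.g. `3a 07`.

b6 ca ae 63

cnt:3 = 6 → 0x6 << 0 → word 0x00000006
state:15 = -9898 → 0x5956 << 3 → word 0x0002cab6
err:13 = -1813 → 0x18eb << 18 → word 0x63aecab6
lvl:1 = 0 → 0x0 << 31 → word 0x63aecab6
word = 0x63aecab6 → little-endian bytes:
  [0]=0xb6  [1]=0xca  [2]=0xae  [3]=0x63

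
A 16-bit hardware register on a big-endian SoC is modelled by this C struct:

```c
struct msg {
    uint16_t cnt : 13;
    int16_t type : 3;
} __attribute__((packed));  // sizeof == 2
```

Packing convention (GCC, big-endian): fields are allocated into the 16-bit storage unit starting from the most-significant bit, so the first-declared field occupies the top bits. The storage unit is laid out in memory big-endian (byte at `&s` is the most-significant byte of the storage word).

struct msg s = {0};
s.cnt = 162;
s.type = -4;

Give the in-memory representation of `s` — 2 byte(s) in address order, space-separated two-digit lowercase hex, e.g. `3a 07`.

05 14

cnt (13b) val=162 bits=0xa2 at bit 3: 0x0510
type (3b) val=-4 bits=0x4 at bit 0: 0x0514
word = 0x0514 → big-endian bytes:
  [0]=0x05  [1]=0x14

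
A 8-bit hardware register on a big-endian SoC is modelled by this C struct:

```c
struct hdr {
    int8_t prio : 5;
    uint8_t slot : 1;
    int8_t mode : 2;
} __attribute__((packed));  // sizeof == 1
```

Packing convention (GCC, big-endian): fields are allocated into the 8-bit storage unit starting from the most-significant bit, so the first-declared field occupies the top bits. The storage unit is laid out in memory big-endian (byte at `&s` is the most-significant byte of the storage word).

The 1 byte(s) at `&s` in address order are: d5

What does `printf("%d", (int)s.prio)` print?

[0]=0xd5 (big-endian) → word 0xd5
prio [3+:5] = (word>>3) & 0x1f = 26  ←
slot [2+:1] = (word>>2) & 0x1 = 1
mode [0+:2] = (word>>0) & 0x3 = 1
prio signed 5b, MSB=1: 26 - 32 = -6

-6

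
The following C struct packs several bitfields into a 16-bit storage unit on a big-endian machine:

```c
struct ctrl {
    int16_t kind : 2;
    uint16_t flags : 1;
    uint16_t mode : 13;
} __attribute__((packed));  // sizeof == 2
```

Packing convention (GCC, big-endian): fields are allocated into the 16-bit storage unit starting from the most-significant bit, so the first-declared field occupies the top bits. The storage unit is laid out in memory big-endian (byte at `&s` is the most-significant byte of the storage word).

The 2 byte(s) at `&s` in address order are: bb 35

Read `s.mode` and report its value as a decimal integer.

6965

[0]=0xbb [1]=0x35 (big-endian) → word 0xbb35
kind [14+:2] = (word>>14) & 0x3 = 2
flags [13+:1] = (word>>13) & 0x1 = 1
mode [0+:13] = (word>>0) & 0x1fff = 6965  ←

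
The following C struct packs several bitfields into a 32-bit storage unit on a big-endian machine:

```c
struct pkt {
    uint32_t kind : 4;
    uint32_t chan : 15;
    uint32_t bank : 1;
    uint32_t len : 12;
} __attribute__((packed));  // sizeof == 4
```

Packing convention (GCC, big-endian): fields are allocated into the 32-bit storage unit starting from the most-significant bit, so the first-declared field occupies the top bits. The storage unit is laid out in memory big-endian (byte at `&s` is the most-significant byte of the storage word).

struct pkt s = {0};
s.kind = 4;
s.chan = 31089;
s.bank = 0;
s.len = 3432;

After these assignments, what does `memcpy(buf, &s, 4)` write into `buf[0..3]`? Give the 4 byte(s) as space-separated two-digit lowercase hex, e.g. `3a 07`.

4f 2e 2d 68

kind:4 = 4 → 0x4 << 28 → word 0x40000000
chan:15 = 31089 → 0x7971 << 13 → word 0x4f2e2000
bank:1 = 0 → 0x0 << 12 → word 0x4f2e2000
len:12 = 3432 → 0xd68 << 0 → word 0x4f2e2d68
word = 0x4f2e2d68 → big-endian bytes:
  [0]=0x4f  [1]=0x2e  [2]=0x2d  [3]=0x68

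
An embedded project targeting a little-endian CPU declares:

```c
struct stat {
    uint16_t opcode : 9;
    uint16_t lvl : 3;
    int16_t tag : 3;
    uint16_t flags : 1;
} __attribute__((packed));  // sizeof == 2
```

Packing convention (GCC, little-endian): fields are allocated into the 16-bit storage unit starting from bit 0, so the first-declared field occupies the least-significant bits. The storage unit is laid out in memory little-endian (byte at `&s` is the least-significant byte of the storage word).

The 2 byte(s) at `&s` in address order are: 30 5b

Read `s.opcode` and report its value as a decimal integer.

304

[0]=0x30 [1]=0x5b (little-endian) → word 0x5b30
opcode:9 @ bit 0 → (0x5b30>>0)&0x1ff = 0x130  ←
lvl:3 @ bit 9 → (0x5b30>>9)&0x7 = 0x5
tag:3 @ bit 12 → (0x5b30>>12)&0x7 = 0x5
flags:1 @ bit 15 → (0x5b30>>15)&0x1 = 0x0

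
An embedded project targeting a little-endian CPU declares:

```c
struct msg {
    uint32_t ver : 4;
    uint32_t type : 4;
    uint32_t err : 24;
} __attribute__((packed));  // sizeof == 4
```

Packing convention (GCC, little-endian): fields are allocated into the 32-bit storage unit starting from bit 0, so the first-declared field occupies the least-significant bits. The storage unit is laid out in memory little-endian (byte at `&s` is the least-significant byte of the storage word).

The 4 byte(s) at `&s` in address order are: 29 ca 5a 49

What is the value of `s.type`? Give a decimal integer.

[0]=0x29 [1]=0xca [2]=0x5a [3]=0x49 (little-endian) → word 0x495aca29
ver [0+:4] = (word>>0) & 0xf = 9
type [4+:4] = (word>>4) & 0xf = 2  ←
err [8+:24] = (word>>8) & 0xffffff = 4807370

2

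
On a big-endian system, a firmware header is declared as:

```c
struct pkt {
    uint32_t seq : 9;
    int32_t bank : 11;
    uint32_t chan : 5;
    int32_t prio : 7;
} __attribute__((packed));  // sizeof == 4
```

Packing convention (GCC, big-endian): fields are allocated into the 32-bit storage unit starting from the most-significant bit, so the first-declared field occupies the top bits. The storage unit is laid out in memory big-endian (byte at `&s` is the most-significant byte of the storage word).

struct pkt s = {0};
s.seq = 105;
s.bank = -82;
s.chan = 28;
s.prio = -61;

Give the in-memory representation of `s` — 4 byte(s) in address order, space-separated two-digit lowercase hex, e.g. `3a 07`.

[23+:9] seq=105 & 0x1ff = 0x69; word=0x34800000
[12+:11] bank=-82 & 0x7ff = 0x7ae; word=0x34fae000
[7+:5] chan=28 & 0x1f = 0x1c; word=0x34faee00
[0+:7] prio=-61 & 0x7f = 0x43; word=0x34faee43
word = 0x34faee43 → big-endian bytes:
  [0]=0x34  [1]=0xfa  [2]=0xee  [3]=0x43

34 fa ee 43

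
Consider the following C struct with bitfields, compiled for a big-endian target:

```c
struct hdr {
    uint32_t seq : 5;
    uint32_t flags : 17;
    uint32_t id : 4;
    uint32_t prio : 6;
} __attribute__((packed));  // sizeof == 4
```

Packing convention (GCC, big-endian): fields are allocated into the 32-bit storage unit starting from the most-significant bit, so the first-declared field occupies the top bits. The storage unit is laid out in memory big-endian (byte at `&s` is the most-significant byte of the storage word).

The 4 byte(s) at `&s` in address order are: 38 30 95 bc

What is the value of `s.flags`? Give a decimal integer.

3109

[0]=0x38 [1]=0x30 [2]=0x95 [3]=0xbc (big-endian) → word 0x383095bc
seq:5 @ bit 27 → (0x383095bc>>27)&0x1f = 0x7
flags:17 @ bit 10 → (0x383095bc>>10)&0x1ffff = 0xc25  ←
id:4 @ bit 6 → (0x383095bc>>6)&0xf = 0x6
prio:6 @ bit 0 → (0x383095bc>>0)&0x3f = 0x3c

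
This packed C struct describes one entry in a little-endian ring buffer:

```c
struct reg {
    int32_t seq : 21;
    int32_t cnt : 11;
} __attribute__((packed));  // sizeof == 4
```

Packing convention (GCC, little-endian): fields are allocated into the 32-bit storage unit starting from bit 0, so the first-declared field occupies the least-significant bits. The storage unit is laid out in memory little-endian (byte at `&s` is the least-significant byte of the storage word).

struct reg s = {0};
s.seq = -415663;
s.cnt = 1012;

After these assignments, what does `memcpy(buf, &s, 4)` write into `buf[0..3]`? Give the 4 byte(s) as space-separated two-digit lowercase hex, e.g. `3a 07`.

51 a8 99 7e

seq:21 = -415663 → 0x19a851 << 0 → word 0x0019a851
cnt:11 = 1012 → 0x3f4 << 21 → word 0x7e99a851
word = 0x7e99a851 → little-endian bytes:
  [0]=0x51  [1]=0xa8  [2]=0x99  [3]=0x7e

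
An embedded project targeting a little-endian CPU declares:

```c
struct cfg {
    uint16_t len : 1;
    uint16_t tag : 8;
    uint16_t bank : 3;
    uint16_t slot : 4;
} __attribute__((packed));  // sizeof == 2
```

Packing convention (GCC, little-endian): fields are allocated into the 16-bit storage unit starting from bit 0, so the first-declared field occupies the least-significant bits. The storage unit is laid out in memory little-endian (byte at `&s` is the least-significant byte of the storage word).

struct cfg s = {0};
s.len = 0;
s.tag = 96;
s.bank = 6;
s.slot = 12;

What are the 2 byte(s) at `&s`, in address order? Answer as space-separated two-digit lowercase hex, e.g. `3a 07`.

c0 cc

len (1b) val=0 bits=0x0 at bit 0: 0x0000
tag (8b) val=96 bits=0x60 at bit 1: 0x00c0
bank (3b) val=6 bits=0x6 at bit 9: 0x0cc0
slot (4b) val=12 bits=0xc at bit 12: 0xccc0
word = 0xccc0 → little-endian bytes:
  [0]=0xc0  [1]=0xcc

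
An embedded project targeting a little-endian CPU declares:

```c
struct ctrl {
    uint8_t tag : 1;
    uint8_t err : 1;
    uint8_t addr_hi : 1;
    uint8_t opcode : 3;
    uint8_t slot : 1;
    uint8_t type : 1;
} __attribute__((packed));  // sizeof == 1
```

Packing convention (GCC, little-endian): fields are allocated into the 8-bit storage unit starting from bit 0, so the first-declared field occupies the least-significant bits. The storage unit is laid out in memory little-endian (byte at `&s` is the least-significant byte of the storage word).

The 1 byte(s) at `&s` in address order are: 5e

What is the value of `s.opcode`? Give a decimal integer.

3

[0]=0x5e (little-endian) → word 0x5e
tag [0+:1] = (word>>0) & 0x1 = 0
err [1+:1] = (word>>1) & 0x1 = 1
addr_hi [2+:1] = (word>>2) & 0x1 = 1
opcode [3+:3] = (word>>3) & 0x7 = 3  ←
slot [6+:1] = (word>>6) & 0x1 = 1
type [7+:1] = (word>>7) & 0x1 = 0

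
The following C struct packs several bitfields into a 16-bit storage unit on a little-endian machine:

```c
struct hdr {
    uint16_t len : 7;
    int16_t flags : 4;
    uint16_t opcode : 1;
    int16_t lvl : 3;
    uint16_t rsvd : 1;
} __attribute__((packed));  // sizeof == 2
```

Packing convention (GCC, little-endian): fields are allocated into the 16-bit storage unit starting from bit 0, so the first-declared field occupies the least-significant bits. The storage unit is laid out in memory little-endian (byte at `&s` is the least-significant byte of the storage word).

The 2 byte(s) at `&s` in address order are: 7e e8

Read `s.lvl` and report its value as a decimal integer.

[0]=0x7e [1]=0xe8 (little-endian) → word 0xe87e
len:7 @ bit 0 → (0xe87e>>0)&0x7f = 0x7e
flags:4 @ bit 7 → (0xe87e>>7)&0xf = 0x0
opcode:1 @ bit 11 → (0xe87e>>11)&0x1 = 0x1
lvl:3 @ bit 12 → (0xe87e>>12)&0x7 = 0x6  ←
rsvd:1 @ bit 15 → (0xe87e>>15)&0x1 = 0x1
lvl signed 3b, MSB=1: 6 - 8 = -2

-2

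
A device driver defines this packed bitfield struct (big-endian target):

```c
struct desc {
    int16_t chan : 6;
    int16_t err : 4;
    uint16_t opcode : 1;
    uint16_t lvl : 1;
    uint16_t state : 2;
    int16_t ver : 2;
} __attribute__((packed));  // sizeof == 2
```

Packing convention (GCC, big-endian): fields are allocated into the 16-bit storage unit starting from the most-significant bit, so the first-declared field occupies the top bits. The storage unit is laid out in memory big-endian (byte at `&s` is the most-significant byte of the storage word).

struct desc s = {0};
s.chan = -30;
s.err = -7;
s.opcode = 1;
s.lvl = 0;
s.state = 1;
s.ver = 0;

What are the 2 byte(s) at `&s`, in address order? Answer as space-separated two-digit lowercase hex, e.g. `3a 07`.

chan:6 = -30 → 0x22 << 10 → word 0x8800
err:4 = -7 → 0x9 << 6 → word 0x8a40
opcode:1 = 1 → 0x1 << 5 → word 0x8a60
lvl:1 = 0 → 0x0 << 4 → word 0x8a60
state:2 = 1 → 0x1 << 2 → word 0x8a64
ver:2 = 0 → 0x0 << 0 → word 0x8a64
word = 0x8a64 → big-endian bytes:
  [0]=0x8a  [1]=0x64

8a 64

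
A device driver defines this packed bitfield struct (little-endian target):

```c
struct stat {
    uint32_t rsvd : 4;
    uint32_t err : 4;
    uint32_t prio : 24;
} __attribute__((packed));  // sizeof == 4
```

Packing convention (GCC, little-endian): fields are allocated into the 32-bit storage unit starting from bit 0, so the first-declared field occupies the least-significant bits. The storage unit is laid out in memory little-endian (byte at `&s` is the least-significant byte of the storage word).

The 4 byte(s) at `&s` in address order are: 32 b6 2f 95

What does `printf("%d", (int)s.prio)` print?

9777078

[0]=0x32 [1]=0xb6 [2]=0x2f [3]=0x95 (little-endian) → word 0x952fb632
rsvd [0+:4] = (word>>0) & 0xf = 2
err [4+:4] = (word>>4) & 0xf = 3
prio [8+:24] = (word>>8) & 0xffffff = 9777078  ←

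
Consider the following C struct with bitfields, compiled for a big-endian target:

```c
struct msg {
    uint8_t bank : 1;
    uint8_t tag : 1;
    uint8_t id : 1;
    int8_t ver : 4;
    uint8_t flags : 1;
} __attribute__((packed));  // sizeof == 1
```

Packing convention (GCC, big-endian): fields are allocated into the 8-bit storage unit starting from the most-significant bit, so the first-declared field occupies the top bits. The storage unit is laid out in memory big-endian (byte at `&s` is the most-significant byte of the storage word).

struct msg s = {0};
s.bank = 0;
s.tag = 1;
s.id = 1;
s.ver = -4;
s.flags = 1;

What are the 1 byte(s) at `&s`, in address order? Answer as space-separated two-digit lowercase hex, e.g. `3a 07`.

79

bank:1 = 0 → 0x0 << 7 → word 0x00
tag:1 = 1 → 0x1 << 6 → word 0x40
id:1 = 1 → 0x1 << 5 → word 0x60
ver:4 = -4 → 0xc << 1 → word 0x78
flags:1 = 1 → 0x1 << 0 → word 0x79
word = 0x79 → big-endian bytes:
  [0]=0x79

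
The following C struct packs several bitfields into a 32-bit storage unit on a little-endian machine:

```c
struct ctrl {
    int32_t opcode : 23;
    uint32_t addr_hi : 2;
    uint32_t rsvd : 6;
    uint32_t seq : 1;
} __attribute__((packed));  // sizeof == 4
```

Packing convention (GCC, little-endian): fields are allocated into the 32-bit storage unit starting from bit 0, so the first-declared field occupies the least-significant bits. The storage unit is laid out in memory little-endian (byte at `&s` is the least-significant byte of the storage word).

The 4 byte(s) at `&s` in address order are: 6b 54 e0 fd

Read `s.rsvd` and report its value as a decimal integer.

62

[0]=0x6b [1]=0x54 [2]=0xe0 [3]=0xfd (little-endian) → word 0xfde0546b
opcode:23 @ bit 0 → (0xfde0546b>>0)&0x7fffff = 0x60546b
addr_hi:2 @ bit 23 → (0xfde0546b>>23)&0x3 = 0x3
rsvd:6 @ bit 25 → (0xfde0546b>>25)&0x3f = 0x3e  ←
seq:1 @ bit 31 → (0xfde0546b>>31)&0x1 = 0x1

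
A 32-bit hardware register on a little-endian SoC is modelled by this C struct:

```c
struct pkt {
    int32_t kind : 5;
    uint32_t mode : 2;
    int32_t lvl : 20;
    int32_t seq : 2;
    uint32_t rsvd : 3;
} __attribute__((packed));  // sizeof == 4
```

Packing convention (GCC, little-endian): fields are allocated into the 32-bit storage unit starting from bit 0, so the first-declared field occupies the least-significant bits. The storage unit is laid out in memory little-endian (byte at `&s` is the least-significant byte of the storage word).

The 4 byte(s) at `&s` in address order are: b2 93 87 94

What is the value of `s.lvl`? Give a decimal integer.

-454873

[0]=0xb2 [1]=0x93 [2]=0x87 [3]=0x94 (little-endian) → word 0x948793b2
kind [0+:5] = (word>>0) & 0x1f = 18
mode [5+:2] = (word>>5) & 0x3 = 1
lvl [7+:20] = (word>>7) & 0xfffff = 593703  ←
seq [27+:2] = (word>>27) & 0x3 = 2
rsvd [29+:3] = (word>>29) & 0x7 = 4
lvl signed 20b, MSB=1: 593703 - 1048576 = -454873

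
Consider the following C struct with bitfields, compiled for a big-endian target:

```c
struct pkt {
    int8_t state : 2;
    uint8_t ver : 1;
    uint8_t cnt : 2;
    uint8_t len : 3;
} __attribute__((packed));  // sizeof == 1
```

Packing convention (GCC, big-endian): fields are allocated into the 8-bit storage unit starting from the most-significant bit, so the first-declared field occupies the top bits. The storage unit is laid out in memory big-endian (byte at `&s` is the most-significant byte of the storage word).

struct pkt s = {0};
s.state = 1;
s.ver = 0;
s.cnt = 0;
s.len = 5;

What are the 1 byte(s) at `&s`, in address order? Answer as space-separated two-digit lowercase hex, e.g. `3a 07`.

state:2 = 1 → 0x1 << 6 → word 0x40
ver:1 = 0 → 0x0 << 5 → word 0x40
cnt:2 = 0 → 0x0 << 3 → word 0x40
len:3 = 5 → 0x5 << 0 → word 0x45
word = 0x45 → big-endian bytes:
  [0]=0x45

45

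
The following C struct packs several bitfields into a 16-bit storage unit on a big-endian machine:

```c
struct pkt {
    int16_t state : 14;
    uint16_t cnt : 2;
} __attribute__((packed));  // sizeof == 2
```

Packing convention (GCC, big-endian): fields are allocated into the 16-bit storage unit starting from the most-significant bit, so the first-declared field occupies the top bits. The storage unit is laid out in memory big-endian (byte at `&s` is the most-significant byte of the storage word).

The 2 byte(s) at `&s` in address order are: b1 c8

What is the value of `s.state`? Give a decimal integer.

[0]=0xb1 [1]=0xc8 (big-endian) → word 0xb1c8
state [2+:14] = (word>>2) & 0x3fff = 11378  ←
cnt [0+:2] = (word>>0) & 0x3 = 0
state signed 14b, MSB=1: 11378 - 16384 = -5006

-5006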